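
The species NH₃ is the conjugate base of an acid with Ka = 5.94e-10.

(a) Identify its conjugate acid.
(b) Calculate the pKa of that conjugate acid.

(a) The conjugate acid is formed by adding one H⁺ to NH₃, giving NH₄⁺. (b) pKa = -log(Ka) = -log(5.94e-10) = 9.23.

Conjugate acid: NH₄⁺; pK_a = 9.23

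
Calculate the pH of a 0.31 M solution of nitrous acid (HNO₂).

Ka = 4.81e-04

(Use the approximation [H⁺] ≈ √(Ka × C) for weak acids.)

[H⁺] = √(Ka × C) = √(4.81e-04 × 0.31) = 1.2211e-02. pH = -log(1.2211e-02)

pH = 1.91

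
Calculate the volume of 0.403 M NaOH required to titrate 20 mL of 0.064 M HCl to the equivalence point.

At equivalence: moles acid = moles base. moles HCl = 0.064 × 20/1000 = 0.00128 mol. V_base = moles / 0.403 × 1000 = 3.2 mL.

V_{base} = 3.2 mL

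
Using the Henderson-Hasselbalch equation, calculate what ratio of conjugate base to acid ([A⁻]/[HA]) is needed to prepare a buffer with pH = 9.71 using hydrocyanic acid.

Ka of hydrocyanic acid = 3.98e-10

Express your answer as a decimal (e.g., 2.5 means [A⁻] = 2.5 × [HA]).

pKa = -log(3.98e-10) = 9.4001. pH = pKa + log([A⁻]/[HA]), so log([A⁻]/[HA]) = pH − pKa = 9.71 − 9.4001 = 0.3099. [A⁻]/[HA] = 10^(0.3099) = 2.04

[A⁻]/[HA] = 2.04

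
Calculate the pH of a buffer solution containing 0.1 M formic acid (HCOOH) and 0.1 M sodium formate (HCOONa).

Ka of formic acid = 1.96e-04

pKa = -log(1.96e-04) = 3.71. pH = pKa + log([A⁻]/[HA]) = 3.71 + log(0.1/0.1)

pH = 3.71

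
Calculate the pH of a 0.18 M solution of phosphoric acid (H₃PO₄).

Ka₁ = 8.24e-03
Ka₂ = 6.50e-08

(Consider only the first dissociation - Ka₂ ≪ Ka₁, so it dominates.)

First dissociation dominates. From Ka₁ = [H⁺][HA⁻]/[H₂A], x² + Ka₁·x − Ka₁·C = 0 with C = 0.18 M and Ka₁ = 8.24e-03. Solving: [H⁺] = (−Ka₁ + √(Ka₁² + 4·Ka₁·C)) / 2 = 3.4612e-02 M. pH = -log(3.4612e-02) = 1.46.

pH = 1.46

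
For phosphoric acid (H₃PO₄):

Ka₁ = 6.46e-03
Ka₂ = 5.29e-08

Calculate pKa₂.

pKa₂ = -log(Ka₂) = -log(5.29e-08) = 7.28.

pK_{a2} = 7.28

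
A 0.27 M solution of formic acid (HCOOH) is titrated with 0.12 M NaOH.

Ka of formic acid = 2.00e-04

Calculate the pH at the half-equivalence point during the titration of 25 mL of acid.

At half-equivalence [HA] = [A⁻], so Henderson-Hasselbalch gives pH = pKa = -log(2.00e-04) = 3.70.

pH = pKa = 3.70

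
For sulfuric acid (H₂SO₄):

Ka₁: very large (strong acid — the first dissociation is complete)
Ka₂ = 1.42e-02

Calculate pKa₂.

pKa₂ = -log(Ka₂) = -log(1.42e-02) = 1.85.

pK_{a2} = 1.85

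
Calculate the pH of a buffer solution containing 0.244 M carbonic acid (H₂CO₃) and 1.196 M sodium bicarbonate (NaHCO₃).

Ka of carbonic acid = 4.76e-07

pKa = -log(4.76e-07) = 6.32. pH = pKa + log([A⁻]/[HA]) = 6.32 + log(1.196/0.244)

pH = 7.01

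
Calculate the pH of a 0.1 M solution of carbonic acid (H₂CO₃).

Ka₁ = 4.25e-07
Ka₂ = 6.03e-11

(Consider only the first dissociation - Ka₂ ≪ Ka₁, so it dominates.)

First dissociation dominates. From Ka₁ = [H⁺][HA⁻]/[H₂A], x² + Ka₁·x − Ka₁·C = 0 with C = 0.1 M and Ka₁ = 4.25e-07. Solving: [H⁺] = (−Ka₁ + √(Ka₁² + 4·Ka₁·C)) / 2 = 2.0594e-04 M. pH = -log(2.0594e-04) = 3.69.

pH = 3.69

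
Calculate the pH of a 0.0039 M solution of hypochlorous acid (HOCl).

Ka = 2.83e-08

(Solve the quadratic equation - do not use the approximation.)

x² + Ka×x - Ka×C = 0. Using quadratic formula: [H⁺] = 1.0492e-05

pH = 4.98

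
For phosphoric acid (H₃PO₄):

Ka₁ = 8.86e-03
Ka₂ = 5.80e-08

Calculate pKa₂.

pKa₂ = -log(Ka₂) = -log(5.80e-08) = 7.24.

pK_{a2} = 7.24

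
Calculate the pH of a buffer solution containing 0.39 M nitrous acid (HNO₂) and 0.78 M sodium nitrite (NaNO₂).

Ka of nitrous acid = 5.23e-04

pKa = -log(5.23e-04) = 3.28. pH = pKa + log([A⁻]/[HA]) = 3.28 + log(0.78/0.39)

pH = 3.58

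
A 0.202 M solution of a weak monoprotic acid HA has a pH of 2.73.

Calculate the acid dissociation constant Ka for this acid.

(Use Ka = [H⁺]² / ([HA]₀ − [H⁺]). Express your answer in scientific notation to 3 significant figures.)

[H⁺] = 10^(−pH) = 10^(−2.73) = 1.862e-03 M. For HA ⇌ H⁺ + A⁻, Ka = [H⁺][A⁻]/[HA] = [H⁺]² / ([HA]₀ − [H⁺]) = (1.862e-03)² / (0.202 − 1.862e-03) = 1.73e-05.

K_a = 1.73e-05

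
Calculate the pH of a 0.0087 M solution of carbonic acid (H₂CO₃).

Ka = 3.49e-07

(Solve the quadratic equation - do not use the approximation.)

x² + Ka×x - Ka×C = 0. Using quadratic formula: [H⁺] = 5.4928e-05

pH = 4.26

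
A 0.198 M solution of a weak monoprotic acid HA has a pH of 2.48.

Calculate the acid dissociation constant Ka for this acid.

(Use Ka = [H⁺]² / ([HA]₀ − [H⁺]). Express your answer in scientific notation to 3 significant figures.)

[H⁺] = 10^(−pH) = 10^(−2.48) = 3.311e-03 M. For HA ⇌ H⁺ + A⁻, Ka = [H⁺][A⁻]/[HA] = [H⁺]² / ([HA]₀ − [H⁺]) = (3.311e-03)² / (0.198 − 3.311e-03) = 5.63e-05.

K_a = 5.63e-05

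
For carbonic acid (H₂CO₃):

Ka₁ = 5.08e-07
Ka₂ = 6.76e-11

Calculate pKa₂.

pKa₂ = -log(Ka₂) = -log(6.76e-11) = 10.17.

pK_{a2} = 10.17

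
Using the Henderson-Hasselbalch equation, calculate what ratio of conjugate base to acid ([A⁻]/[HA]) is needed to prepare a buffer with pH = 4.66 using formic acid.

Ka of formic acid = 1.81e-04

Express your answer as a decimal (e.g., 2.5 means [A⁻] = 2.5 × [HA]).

pKa = -log(1.81e-04) = 3.7423. pH = pKa + log([A⁻]/[HA]), so log([A⁻]/[HA]) = pH − pKa = 4.66 − 3.7423 = 0.9177. [A⁻]/[HA] = 10^(0.9177) = 8.27

[A⁻]/[HA] = 8.27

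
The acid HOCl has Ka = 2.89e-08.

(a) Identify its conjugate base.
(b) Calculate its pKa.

(a) The conjugate base is formed by removing one H⁺ from HOCl, giving OCl⁻. (b) pKa = -log(Ka) = -log(2.89e-08) = 7.54.

Conjugate base: OCl⁻; pK_a = 7.54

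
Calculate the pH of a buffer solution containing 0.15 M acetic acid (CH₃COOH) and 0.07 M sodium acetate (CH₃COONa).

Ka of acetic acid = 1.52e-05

pKa = -log(1.52e-05) = 4.82. pH = pKa + log([A⁻]/[HA]) = 4.82 + log(0.07/0.15)

pH = 4.49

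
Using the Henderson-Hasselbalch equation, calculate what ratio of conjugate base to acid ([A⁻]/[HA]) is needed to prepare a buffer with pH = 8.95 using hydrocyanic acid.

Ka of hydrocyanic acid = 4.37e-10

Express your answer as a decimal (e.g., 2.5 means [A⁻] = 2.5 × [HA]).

pKa = -log(4.37e-10) = 9.3595. pH = pKa + log([A⁻]/[HA]), so log([A⁻]/[HA]) = pH − pKa = 8.95 − 9.3595 = -0.4095. [A⁻]/[HA] = 10^(-0.4095) = 0.389

[A⁻]/[HA] = 0.389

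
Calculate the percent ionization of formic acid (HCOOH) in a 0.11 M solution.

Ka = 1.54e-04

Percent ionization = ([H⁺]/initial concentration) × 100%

Using Ka equilibrium: x² + Ka×x - Ka×C = 0. Solving: [H⁺] = 4.0395e-03. Percent = (4.0395e-03/0.11) × 100

Percent ionization = 3.67%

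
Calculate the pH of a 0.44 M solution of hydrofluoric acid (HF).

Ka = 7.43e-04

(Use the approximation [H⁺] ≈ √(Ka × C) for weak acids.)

[H⁺] = √(Ka × C) = √(7.43e-04 × 0.44) = 1.8081e-02. pH = -log(1.8081e-02)

pH = 1.74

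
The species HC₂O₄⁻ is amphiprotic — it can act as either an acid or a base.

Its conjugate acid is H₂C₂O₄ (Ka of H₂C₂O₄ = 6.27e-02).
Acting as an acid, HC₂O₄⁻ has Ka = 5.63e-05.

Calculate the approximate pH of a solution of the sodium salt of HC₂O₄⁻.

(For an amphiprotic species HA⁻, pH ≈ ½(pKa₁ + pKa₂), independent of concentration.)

pKa₁ = -log(6.27e-02) = 1.20; pKa₂ = -log(5.63e-05) = 4.25. For an amphiprotic species, pH ≈ ½(pKa₁ + pKa₂) = ½(1.20 + 4.25) = 2.73.

pH = 2.73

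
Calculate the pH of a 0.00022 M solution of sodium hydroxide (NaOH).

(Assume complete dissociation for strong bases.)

[OH⁻] = 0.00022 M for strong base. pOH = -log[OH⁻] = 3.66, pH = 14 - pOH

pH = 10.34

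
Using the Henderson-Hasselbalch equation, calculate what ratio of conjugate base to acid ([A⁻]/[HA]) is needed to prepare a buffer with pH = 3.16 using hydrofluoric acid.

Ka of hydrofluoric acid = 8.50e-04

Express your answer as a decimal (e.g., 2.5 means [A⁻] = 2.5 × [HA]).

pKa = -log(8.50e-04) = 3.0706. pH = pKa + log([A⁻]/[HA]), so log([A⁻]/[HA]) = pH − pKa = 3.16 − 3.0706 = 0.0894. [A⁻]/[HA] = 10^(0.0894) = 1.23

[A⁻]/[HA] = 1.23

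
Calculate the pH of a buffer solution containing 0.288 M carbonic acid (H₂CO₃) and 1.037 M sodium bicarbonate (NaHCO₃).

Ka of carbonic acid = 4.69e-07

pKa = -log(4.69e-07) = 6.33. pH = pKa + log([A⁻]/[HA]) = 6.33 + log(1.037/0.288)

pH = 6.89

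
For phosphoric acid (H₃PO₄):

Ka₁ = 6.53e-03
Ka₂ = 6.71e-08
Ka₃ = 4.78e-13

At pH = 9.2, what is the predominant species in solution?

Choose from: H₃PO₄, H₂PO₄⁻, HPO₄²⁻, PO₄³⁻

pKa₁ = 2.19, pKa₂ = 7.17, pKa₃ = 12.32. For a polyprotic acid the predominant species crosses at each pKa: below pKa_n the protonated form dominates, above it the deprotonated form does. At pH = 9.2, the predominant species is HPO₄²⁻.

HPO₄²⁻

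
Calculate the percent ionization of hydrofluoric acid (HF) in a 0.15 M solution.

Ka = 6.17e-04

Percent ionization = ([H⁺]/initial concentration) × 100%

Using Ka equilibrium: x² + Ka×x - Ka×C = 0. Solving: [H⁺] = 9.3167e-03. Percent = (9.3167e-03/0.15) × 100

Percent ionization = 6.21%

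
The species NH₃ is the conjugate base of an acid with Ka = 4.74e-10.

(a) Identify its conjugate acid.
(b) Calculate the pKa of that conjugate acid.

(a) The conjugate acid is formed by adding one H⁺ to NH₃, giving NH₄⁺. (b) pKa = -log(Ka) = -log(4.74e-10) = 9.32.

Conjugate acid: NH₄⁺; pK_a = 9.32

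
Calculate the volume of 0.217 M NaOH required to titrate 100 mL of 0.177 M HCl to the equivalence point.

At equivalence: moles acid = moles base. moles HCl = 0.177 × 100/1000 = 0.0177 mol. V_base = moles / 0.217 × 1000 = 81.6 mL.

V_{base} = 81.6 mL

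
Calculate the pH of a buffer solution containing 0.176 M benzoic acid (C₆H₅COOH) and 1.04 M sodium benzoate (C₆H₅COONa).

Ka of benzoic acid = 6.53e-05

pKa = -log(6.53e-05) = 4.19. pH = pKa + log([A⁻]/[HA]) = 4.19 + log(1.04/0.176)

pH = 4.96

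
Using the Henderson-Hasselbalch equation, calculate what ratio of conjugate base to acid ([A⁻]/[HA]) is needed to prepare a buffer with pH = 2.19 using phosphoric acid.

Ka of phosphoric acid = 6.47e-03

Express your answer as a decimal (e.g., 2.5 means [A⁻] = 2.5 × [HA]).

pKa = -log(6.47e-03) = 2.1891. pH = pKa + log([A⁻]/[HA]), so log([A⁻]/[HA]) = pH − pKa = 2.19 − 2.1891 = 0.0009. [A⁻]/[HA] = 10^(0.0009) = 1.00

[A⁻]/[HA] = 1.00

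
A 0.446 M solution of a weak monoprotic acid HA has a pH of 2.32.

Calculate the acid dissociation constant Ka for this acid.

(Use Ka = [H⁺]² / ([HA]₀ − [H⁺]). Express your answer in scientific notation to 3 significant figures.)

[H⁺] = 10^(−pH) = 10^(−2.32) = 4.786e-03 M. For HA ⇌ H⁺ + A⁻, Ka = [H⁺][A⁻]/[HA] = [H⁺]² / ([HA]₀ − [H⁺]) = (4.786e-03)² / (0.446 − 4.786e-03) = 5.19e-05.

K_a = 5.19e-05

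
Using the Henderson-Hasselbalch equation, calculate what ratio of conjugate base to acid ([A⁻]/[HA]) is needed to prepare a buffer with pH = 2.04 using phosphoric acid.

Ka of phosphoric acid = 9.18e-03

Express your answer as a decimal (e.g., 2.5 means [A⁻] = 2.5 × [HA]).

pKa = -log(9.18e-03) = 2.0372. pH = pKa + log([A⁻]/[HA]), so log([A⁻]/[HA]) = pH − pKa = 2.04 − 2.0372 = 0.0028. [A⁻]/[HA] = 10^(0.0028) = 1.01

[A⁻]/[HA] = 1.01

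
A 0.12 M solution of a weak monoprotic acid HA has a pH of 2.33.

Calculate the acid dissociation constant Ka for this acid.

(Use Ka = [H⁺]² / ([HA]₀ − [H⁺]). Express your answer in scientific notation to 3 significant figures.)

[H⁺] = 10^(−pH) = 10^(−2.33) = 4.677e-03 M. For HA ⇌ H⁺ + A⁻, Ka = [H⁺][A⁻]/[HA] = [H⁺]² / ([HA]₀ − [H⁺]) = (4.677e-03)² / (0.12 − 4.677e-03) = 1.90e-04.

K_a = 1.90e-04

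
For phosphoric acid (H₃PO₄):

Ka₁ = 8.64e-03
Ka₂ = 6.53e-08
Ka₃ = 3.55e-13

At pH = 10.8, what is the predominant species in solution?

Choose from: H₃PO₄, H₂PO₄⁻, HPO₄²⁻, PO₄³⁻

pKa₁ = 2.06, pKa₂ = 7.19, pKa₃ = 12.45. For a polyprotic acid the predominant species crosses at each pKa: below pKa_n the protonated form dominates, above it the deprotonated form does. At pH = 10.8, the predominant species is HPO₄²⁻.

HPO₄²⁻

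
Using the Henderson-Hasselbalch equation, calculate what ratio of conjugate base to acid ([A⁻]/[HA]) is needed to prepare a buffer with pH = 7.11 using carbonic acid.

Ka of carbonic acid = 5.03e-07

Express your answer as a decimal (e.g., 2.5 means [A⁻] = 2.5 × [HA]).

pKa = -log(5.03e-07) = 6.2984. pH = pKa + log([A⁻]/[HA]), so log([A⁻]/[HA]) = pH − pKa = 7.11 − 6.2984 = 0.8116. [A⁻]/[HA] = 10^(0.8116) = 6.48

[A⁻]/[HA] = 6.48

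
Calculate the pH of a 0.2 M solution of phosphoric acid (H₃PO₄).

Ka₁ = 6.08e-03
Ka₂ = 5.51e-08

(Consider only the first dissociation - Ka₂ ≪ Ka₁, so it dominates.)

First dissociation dominates. From Ka₁ = [H⁺][HA⁻]/[H₂A], x² + Ka₁·x − Ka₁·C = 0 with C = 0.2 M and Ka₁ = 6.08e-03. Solving: [H⁺] = (−Ka₁ + √(Ka₁² + 4·Ka₁·C)) / 2 = 3.1963e-02 M. pH = -log(3.1963e-02) = 1.50.

pH = 1.50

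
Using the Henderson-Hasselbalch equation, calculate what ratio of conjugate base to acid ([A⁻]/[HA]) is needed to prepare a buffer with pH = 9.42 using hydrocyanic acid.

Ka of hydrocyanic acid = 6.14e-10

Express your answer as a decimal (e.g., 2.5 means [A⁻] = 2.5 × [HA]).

pKa = -log(6.14e-10) = 9.2118. pH = pKa + log([A⁻]/[HA]), so log([A⁻]/[HA]) = pH − pKa = 9.42 − 9.2118 = 0.2082. [A⁻]/[HA] = 10^(0.2082) = 1.61

[A⁻]/[HA] = 1.61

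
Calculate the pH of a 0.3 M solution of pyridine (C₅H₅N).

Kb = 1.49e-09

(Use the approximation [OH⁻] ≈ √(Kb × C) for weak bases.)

[OH⁻] = √(Kb × C) = √(1.49e-09 × 0.3) = 2.1142e-05. pOH = 4.67, pH = 14 - pOH

pH = 9.33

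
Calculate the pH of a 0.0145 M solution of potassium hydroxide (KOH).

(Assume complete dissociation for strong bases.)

[OH⁻] = 0.0145 M for strong base. pOH = -log[OH⁻] = 1.84, pH = 14 - pOH

pH = 12.16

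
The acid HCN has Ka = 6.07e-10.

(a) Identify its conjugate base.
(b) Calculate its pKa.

(a) The conjugate base is formed by removing one H⁺ from HCN, giving CN⁻. (b) pKa = -log(Ka) = -log(6.07e-10) = 9.22.

Conjugate base: CN⁻; pK_a = 9.22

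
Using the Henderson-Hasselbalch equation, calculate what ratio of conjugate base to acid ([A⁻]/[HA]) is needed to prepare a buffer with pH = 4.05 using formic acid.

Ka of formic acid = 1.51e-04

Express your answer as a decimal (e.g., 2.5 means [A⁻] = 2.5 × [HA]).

pKa = -log(1.51e-04) = 3.8210. pH = pKa + log([A⁻]/[HA]), so log([A⁻]/[HA]) = pH − pKa = 4.05 − 3.8210 = 0.2290. [A⁻]/[HA] = 10^(0.2290) = 1.69

[A⁻]/[HA] = 1.69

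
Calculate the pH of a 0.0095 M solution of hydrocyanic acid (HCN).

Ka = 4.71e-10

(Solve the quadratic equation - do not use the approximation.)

x² + Ka×x - Ka×C = 0. Using quadratic formula: [H⁺] = 2.1151e-06

pH = 5.67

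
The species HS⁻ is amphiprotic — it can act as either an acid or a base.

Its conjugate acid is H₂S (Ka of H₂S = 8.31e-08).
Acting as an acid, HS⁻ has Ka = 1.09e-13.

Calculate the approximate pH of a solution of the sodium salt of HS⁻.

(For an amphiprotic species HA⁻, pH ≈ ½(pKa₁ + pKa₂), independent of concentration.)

pKa₁ = -log(8.31e-08) = 7.08; pKa₂ = -log(1.09e-13) = 12.96. For an amphiprotic species, pH ≈ ½(pKa₁ + pKa₂) = ½(7.08 + 12.96) = 10.02.

pH = 10.02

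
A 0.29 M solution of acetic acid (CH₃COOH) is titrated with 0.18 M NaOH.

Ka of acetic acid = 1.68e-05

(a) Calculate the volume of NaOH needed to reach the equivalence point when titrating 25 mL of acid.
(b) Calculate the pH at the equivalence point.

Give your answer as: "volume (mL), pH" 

moles acid = 0.29 × 25/1000 = 0.00725 mol; V_base = moles/0.18 × 1000 = 40.3 mL. At equivalence only the conjugate base is present: [A⁻] = 0.00725/0.065 = 1.1106e-01 M. Kb = Kw/Ka = 5.95e-10; [OH⁻] = √(Kb × [A⁻]) = 8.1308e-06; pOH = 5.09; pH = 14 - pOH = 8.91.

V = 40.3 mL, pH = 8.91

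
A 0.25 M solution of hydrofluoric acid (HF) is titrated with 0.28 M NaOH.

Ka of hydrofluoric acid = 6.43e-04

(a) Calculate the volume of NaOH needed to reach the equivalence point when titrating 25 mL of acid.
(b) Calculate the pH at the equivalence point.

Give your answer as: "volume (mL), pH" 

moles acid = 0.25 × 25/1000 = 0.00625 mol; V_base = moles/0.28 × 1000 = 22.3 mL. At equivalence only the conjugate base is present: [A⁻] = 0.00625/0.047 = 1.3208e-01 M. Kb = Kw/Ka = 1.56e-11; [OH⁻] = √(Kb × [A⁻]) = 1.4332e-06; pOH = 5.84; pH = 14 - pOH = 8.16.

V = 22.3 mL, pH = 8.16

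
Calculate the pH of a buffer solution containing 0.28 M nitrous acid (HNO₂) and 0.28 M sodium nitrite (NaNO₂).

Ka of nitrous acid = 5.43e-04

pKa = -log(5.43e-04) = 3.27. pH = pKa + log([A⁻]/[HA]) = 3.27 + log(0.28/0.28)

pH = 3.27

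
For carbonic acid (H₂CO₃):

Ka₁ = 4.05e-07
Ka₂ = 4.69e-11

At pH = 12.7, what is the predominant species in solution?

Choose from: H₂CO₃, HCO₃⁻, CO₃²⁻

pKa₁ = 6.39, pKa₂ = 10.33. For a polyprotic acid the predominant species crosses at each pKa: below pKa_n the protonated form dominates, above it the deprotonated form does. At pH = 12.7, the predominant species is CO₃²⁻.

CO₃²⁻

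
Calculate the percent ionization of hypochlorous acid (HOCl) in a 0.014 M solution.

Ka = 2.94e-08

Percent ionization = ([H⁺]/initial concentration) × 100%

Using Ka equilibrium: x² + Ka×x - Ka×C = 0. Solving: [H⁺] = 2.0273e-05. Percent = (2.0273e-05/0.014) × 100

Percent ionization = 0.145%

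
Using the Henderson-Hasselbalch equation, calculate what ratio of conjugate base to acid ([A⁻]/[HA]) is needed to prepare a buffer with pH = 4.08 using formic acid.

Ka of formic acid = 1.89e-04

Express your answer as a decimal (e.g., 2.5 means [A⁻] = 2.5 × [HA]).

pKa = -log(1.89e-04) = 3.7235. pH = pKa + log([A⁻]/[HA]), so log([A⁻]/[HA]) = pH − pKa = 4.08 − 3.7235 = 0.3565. [A⁻]/[HA] = 10^(0.3565) = 2.27

[A⁻]/[HA] = 2.27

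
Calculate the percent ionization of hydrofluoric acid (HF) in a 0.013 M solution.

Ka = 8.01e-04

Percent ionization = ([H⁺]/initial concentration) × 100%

Using Ka equilibrium: x² + Ka×x - Ka×C = 0. Solving: [H⁺] = 2.8512e-03. Percent = (2.8512e-03/0.013) × 100

Percent ionization = 21.9%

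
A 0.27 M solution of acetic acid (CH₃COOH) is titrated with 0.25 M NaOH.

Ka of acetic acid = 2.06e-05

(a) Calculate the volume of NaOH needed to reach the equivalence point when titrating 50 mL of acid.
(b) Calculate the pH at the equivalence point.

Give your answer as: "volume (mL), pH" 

moles acid = 0.27 × 50/1000 = 0.0135 mol; V_base = moles/0.25 × 1000 = 54.0 mL. At equivalence only the conjugate base is present: [A⁻] = 0.0135/0.104 = 1.2981e-01 M. Kb = Kw/Ka = 4.85e-10; [OH⁻] = √(Kb × [A⁻]) = 7.9381e-06; pOH = 5.10; pH = 14 - pOH = 8.90.

V = 54.0 mL, pH = 8.90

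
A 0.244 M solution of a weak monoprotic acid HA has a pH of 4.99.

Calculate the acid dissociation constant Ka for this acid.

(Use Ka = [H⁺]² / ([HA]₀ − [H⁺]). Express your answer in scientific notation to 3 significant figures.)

[H⁺] = 10^(−pH) = 10^(−4.99) = 1.023e-05 M. For HA ⇌ H⁺ + A⁻, Ka = [H⁺][A⁻]/[HA] = [H⁺]² / ([HA]₀ − [H⁺]) = (1.023e-05)² / (0.244 − 1.023e-05) = 4.29e-10.

K_a = 4.29e-10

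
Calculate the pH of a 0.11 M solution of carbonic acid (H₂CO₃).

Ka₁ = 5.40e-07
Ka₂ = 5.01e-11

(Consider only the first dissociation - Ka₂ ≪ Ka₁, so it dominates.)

First dissociation dominates. From Ka₁ = [H⁺][HA⁻]/[H₂A], x² + Ka₁·x − Ka₁·C = 0 with C = 0.11 M and Ka₁ = 5.40e-07. Solving: [H⁺] = (−Ka₁ + √(Ka₁² + 4·Ka₁·C)) / 2 = 2.4345e-04 M. pH = -log(2.4345e-04) = 3.61.

pH = 3.61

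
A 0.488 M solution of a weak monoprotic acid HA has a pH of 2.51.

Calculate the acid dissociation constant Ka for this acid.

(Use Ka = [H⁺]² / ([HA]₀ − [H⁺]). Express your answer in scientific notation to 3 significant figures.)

[H⁺] = 10^(−pH) = 10^(−2.51) = 3.090e-03 M. For HA ⇌ H⁺ + A⁻, Ka = [H⁺][A⁻]/[HA] = [H⁺]² / ([HA]₀ − [H⁺]) = (3.090e-03)² / (0.488 − 3.090e-03) = 1.97e-05.

K_a = 1.97e-05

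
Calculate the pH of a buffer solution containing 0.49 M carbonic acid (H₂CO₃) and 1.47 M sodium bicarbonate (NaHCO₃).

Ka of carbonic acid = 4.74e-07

pKa = -log(4.74e-07) = 6.32. pH = pKa + log([A⁻]/[HA]) = 6.32 + log(1.47/0.49)

pH = 6.80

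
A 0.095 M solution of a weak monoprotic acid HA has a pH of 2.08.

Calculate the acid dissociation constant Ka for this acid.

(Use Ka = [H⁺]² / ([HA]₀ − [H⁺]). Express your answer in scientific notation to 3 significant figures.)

[H⁺] = 10^(−pH) = 10^(−2.08) = 8.318e-03 M. For HA ⇌ H⁺ + A⁻, Ka = [H⁺][A⁻]/[HA] = [H⁺]² / ([HA]₀ − [H⁺]) = (8.318e-03)² / (0.095 − 8.318e-03) = 7.98e-04.

K_a = 7.98e-04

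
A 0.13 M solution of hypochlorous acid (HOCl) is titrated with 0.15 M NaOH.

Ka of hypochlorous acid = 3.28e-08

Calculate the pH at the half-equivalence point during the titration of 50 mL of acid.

At half-equivalence [HA] = [A⁻], so Henderson-Hasselbalch gives pH = pKa = -log(3.28e-08) = 7.48.

pH = pKa = 7.48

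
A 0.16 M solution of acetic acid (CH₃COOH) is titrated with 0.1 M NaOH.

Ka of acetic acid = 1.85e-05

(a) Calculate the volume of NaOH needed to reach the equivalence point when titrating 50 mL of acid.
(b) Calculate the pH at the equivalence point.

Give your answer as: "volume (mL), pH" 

moles acid = 0.16 × 50/1000 = 0.008 mol; V_base = moles/0.1 × 1000 = 80.0 mL. At equivalence only the conjugate base is present: [A⁻] = 0.008/0.130 = 6.1538e-02 M. Kb = Kw/Ka = 5.41e-10; [OH⁻] = √(Kb × [A⁻]) = 5.7675e-06; pOH = 5.24; pH = 14 - pOH = 8.76.

V = 80.0 mL, pH = 8.76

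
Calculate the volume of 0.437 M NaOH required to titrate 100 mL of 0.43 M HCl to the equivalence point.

At equivalence: moles acid = moles base. moles HCl = 0.43 × 100/1000 = 0.043 mol. V_base = moles / 0.437 × 1000 = 98.4 mL.

V_{base} = 98.4 mL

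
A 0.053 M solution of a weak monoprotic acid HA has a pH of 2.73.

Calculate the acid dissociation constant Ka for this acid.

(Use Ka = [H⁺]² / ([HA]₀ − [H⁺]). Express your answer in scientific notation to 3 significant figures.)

[H⁺] = 10^(−pH) = 10^(−2.73) = 1.862e-03 M. For HA ⇌ H⁺ + A⁻, Ka = [H⁺][A⁻]/[HA] = [H⁺]² / ([HA]₀ − [H⁺]) = (1.862e-03)² / (0.053 − 1.862e-03) = 6.78e-05.

K_a = 6.78e-05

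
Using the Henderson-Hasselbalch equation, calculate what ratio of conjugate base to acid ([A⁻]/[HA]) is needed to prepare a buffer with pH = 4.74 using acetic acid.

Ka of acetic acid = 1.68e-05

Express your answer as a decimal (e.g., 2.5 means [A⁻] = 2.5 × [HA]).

pKa = -log(1.68e-05) = 4.7747. pH = pKa + log([A⁻]/[HA]), so log([A⁻]/[HA]) = pH − pKa = 4.74 − 4.7747 = -0.0347. [A⁻]/[HA] = 10^(-0.0347) = 0.923

[A⁻]/[HA] = 0.923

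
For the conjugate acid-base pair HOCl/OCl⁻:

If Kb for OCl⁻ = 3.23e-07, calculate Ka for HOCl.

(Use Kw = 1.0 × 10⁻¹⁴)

For a conjugate pair Ka × Kb = Kw, so Ka = Kw/Kb = 1.0 × 10⁻¹⁴ / 3.23e-07 = 3.10e-08.

K_a = 3.10e-08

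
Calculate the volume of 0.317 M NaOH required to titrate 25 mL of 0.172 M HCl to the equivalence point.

At equivalence: moles acid = moles base. moles HCl = 0.172 × 25/1000 = 0.0043 mol. V_base = moles / 0.317 × 1000 = 13.6 mL.

V_{base} = 13.6 mL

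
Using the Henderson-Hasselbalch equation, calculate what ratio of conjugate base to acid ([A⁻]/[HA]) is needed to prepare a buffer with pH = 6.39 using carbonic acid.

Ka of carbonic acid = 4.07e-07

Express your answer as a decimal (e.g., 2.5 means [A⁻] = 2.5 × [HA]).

pKa = -log(4.07e-07) = 6.3904. pH = pKa + log([A⁻]/[HA]), so log([A⁻]/[HA]) = pH − pKa = 6.39 − 6.3904 = -0.0004. [A⁻]/[HA] = 10^(-0.0004) = 0.999

[A⁻]/[HA] = 0.999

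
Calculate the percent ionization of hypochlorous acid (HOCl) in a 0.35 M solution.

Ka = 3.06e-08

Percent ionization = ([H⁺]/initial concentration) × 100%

Using Ka equilibrium: x² + Ka×x - Ka×C = 0. Solving: [H⁺] = 1.0347e-04. Percent = (1.0347e-04/0.35) × 100

Percent ionization = 0.0296%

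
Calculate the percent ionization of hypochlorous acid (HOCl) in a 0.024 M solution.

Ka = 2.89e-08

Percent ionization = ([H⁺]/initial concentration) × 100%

Using Ka equilibrium: x² + Ka×x - Ka×C = 0. Solving: [H⁺] = 2.6322e-05. Percent = (2.6322e-05/0.024) × 100

Percent ionization = 0.11%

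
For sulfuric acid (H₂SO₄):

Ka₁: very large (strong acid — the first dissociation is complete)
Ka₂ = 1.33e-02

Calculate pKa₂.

pKa₂ = -log(Ka₂) = -log(1.33e-02) = 1.88.

pK_{a2} = 1.88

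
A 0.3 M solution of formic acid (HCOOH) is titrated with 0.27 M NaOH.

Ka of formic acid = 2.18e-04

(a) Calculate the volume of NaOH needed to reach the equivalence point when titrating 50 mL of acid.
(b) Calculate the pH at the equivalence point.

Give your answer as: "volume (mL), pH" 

moles acid = 0.3 × 50/1000 = 0.015 mol; V_base = moles/0.27 × 1000 = 55.6 mL. At equivalence only the conjugate base is present: [A⁻] = 0.015/0.106 = 1.4211e-01 M. Kb = Kw/Ka = 4.59e-11; [OH⁻] = √(Kb × [A⁻]) = 2.5532e-06; pOH = 5.59; pH = 14 - pOH = 8.41.

V = 55.6 mL, pH = 8.41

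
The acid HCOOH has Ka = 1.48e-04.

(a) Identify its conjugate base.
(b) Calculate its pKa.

(a) The conjugate base is formed by removing one H⁺ from HCOOH, giving HCOO⁻. (b) pKa = -log(Ka) = -log(1.48e-04) = 3.83.

Conjugate base: HCOO⁻; pK_a = 3.83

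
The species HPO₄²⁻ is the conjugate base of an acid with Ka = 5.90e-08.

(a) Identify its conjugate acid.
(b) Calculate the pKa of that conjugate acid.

(a) The conjugate acid is formed by adding one H⁺ to HPO₄²⁻, giving H₂PO₄⁻. (b) pKa = -log(Ka) = -log(5.90e-08) = 7.23.

Conjugate acid: H₂PO₄⁻; pK_a = 7.23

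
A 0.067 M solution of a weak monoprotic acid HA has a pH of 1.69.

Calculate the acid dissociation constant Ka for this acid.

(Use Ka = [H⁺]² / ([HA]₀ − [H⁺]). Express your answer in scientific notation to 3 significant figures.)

[H⁺] = 10^(−pH) = 10^(−1.69) = 2.042e-02 M. For HA ⇌ H⁺ + A⁻, Ka = [H⁺][A⁻]/[HA] = [H⁺]² / ([HA]₀ − [H⁺]) = (2.042e-02)² / (0.067 − 2.042e-02) = 8.95e-03.

K_a = 8.95e-03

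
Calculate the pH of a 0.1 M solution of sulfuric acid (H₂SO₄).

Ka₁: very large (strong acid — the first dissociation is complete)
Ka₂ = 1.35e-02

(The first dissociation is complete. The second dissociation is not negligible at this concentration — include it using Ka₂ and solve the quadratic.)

First dissociation is complete: [H⁺]₀ = [HSO₄⁻]₀ = C = 0.1 M. Second dissociation HSO₄⁻ ⇌ H⁺ + SO₄²⁻: let x = [SO₄²⁻]. Ka₂ = (C + x)·x / (C − x) = 1.35e-02 → x² + (C + Ka₂)·x − Ka₂·C = 0 → x² + 0.11350·x − 1.350e-03 = 0. x = (−0.11350 + √(0.11350² + 4 × 1.350e-03)) / 2 = 1.0856e-02 M. [H⁺] = C + x = 0.1 + 1.0856e-02 = 1.1086e-01 M. pH = -log(1.1086e-01) = 0.96.

pH = 0.96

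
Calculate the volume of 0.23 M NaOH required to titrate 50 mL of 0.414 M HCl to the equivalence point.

At equivalence: moles acid = moles base. moles HCl = 0.414 × 50/1000 = 0.0207 mol. V_base = moles / 0.23 × 1000 = 90.0 mL.

V_{base} = 90.0 mL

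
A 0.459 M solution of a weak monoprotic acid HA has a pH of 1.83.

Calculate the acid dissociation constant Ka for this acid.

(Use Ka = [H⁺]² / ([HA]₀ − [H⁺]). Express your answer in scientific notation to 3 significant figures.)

[H⁺] = 10^(−pH) = 10^(−1.83) = 1.479e-02 M. For HA ⇌ H⁺ + A⁻, Ka = [H⁺][A⁻]/[HA] = [H⁺]² / ([HA]₀ − [H⁺]) = (1.479e-02)² / (0.459 − 1.479e-02) = 4.93e-04.

K_a = 4.93e-04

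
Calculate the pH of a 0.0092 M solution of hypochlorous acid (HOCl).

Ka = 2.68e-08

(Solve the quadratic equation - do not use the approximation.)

x² + Ka×x - Ka×C = 0. Using quadratic formula: [H⁺] = 1.5689e-05

pH = 4.80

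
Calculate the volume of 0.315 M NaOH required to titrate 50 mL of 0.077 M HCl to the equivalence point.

At equivalence: moles acid = moles base. moles HCl = 0.077 × 50/1000 = 0.00385 mol. V_base = moles / 0.315 × 1000 = 12.2 mL.

V_{base} = 12.2 mL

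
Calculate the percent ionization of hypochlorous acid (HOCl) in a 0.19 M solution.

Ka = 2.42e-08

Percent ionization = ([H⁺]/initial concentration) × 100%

Using Ka equilibrium: x² + Ka×x - Ka×C = 0. Solving: [H⁺] = 6.7796e-05. Percent = (6.7796e-05/0.19) × 100

Percent ionization = 0.0357%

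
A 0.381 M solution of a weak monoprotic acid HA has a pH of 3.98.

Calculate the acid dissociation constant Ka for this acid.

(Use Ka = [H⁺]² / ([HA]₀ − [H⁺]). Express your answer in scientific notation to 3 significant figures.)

[H⁺] = 10^(−pH) = 10^(−3.98) = 1.047e-04 M. For HA ⇌ H⁺ + A⁻, Ka = [H⁺][A⁻]/[HA] = [H⁺]² / ([HA]₀ − [H⁺]) = (1.047e-04)² / (0.381 − 1.047e-04) = 2.88e-08.

K_a = 2.88e-08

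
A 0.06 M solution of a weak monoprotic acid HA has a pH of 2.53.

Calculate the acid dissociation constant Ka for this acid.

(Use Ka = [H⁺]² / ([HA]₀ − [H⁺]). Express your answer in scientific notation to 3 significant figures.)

[H⁺] = 10^(−pH) = 10^(−2.53) = 2.951e-03 M. For HA ⇌ H⁺ + A⁻, Ka = [H⁺][A⁻]/[HA] = [H⁺]² / ([HA]₀ − [H⁺]) = (2.951e-03)² / (0.06 − 2.951e-03) = 1.53e-04.

K_a = 1.53e-04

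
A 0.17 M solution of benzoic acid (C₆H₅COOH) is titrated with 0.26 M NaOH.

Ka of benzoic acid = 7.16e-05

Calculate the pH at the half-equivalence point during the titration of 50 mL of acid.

At half-equivalence [HA] = [A⁻], so Henderson-Hasselbalch gives pH = pKa = -log(7.16e-05) = 4.15.

pH = pKa = 4.15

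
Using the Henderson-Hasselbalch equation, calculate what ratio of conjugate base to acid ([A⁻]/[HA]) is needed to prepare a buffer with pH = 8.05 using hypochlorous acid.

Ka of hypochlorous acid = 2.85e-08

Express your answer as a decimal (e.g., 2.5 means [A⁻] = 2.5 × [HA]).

pKa = -log(2.85e-08) = 7.5452. pH = pKa + log([A⁻]/[HA]), so log([A⁻]/[HA]) = pH − pKa = 8.05 − 7.5452 = 0.5048. [A⁻]/[HA] = 10^(0.5048) = 3.20

[A⁻]/[HA] = 3.20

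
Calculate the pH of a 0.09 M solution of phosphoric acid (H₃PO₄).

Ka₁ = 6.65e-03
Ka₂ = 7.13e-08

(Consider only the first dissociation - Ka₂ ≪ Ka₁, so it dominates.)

First dissociation dominates. From Ka₁ = [H⁺][HA⁻]/[H₂A], x² + Ka₁·x − Ka₁·C = 0 with C = 0.09 M and Ka₁ = 6.65e-03. Solving: [H⁺] = (−Ka₁ + √(Ka₁² + 4·Ka₁·C)) / 2 = 2.1364e-02 M. pH = -log(2.1364e-02) = 1.67.

pH = 1.67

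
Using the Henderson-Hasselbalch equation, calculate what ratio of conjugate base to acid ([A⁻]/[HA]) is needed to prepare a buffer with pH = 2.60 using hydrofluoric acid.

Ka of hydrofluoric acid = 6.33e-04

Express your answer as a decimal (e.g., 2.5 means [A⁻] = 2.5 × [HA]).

pKa = -log(6.33e-04) = 3.1986. pH = pKa + log([A⁻]/[HA]), so log([A⁻]/[HA]) = pH − pKa = 2.60 − 3.1986 = -0.5986. [A⁻]/[HA] = 10^(-0.5986) = 0.252

[A⁻]/[HA] = 0.252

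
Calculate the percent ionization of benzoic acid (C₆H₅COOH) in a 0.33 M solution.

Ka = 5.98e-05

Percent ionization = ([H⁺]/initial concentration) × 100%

Using Ka equilibrium: x² + Ka×x - Ka×C = 0. Solving: [H⁺] = 4.4125e-03. Percent = (4.4125e-03/0.33) × 100

Percent ionization = 1.34%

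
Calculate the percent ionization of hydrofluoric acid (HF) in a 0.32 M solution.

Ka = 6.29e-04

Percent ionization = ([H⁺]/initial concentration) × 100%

Using Ka equilibrium: x² + Ka×x - Ka×C = 0. Solving: [H⁺] = 1.3876e-02. Percent = (1.3876e-02/0.32) × 100

Percent ionization = 4.34%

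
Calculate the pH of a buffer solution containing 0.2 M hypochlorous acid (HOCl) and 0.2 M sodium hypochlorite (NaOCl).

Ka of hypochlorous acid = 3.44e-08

pKa = -log(3.44e-08) = 7.46. pH = pKa + log([A⁻]/[HA]) = 7.46 + log(0.2/0.2)

pH = 7.46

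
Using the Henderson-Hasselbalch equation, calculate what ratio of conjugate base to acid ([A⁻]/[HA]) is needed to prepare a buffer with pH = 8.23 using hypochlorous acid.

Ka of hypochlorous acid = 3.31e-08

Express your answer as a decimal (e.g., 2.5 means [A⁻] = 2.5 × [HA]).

pKa = -log(3.31e-08) = 7.4802. pH = pKa + log([A⁻]/[HA]), so log([A⁻]/[HA]) = pH − pKa = 8.23 − 7.4802 = 0.7498. [A⁻]/[HA] = 10^(0.7498) = 5.62

[A⁻]/[HA] = 5.62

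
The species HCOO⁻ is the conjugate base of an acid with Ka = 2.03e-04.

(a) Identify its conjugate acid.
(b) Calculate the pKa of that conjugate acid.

(a) The conjugate acid is formed by adding one H⁺ to HCOO⁻, giving HCOOH. (b) pKa = -log(Ka) = -log(2.03e-04) = 3.69.

Conjugate acid: HCOOH; pK_a = 3.69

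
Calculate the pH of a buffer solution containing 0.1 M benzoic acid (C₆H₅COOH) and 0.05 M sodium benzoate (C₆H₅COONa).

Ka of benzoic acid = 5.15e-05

pKa = -log(5.15e-05) = 4.29. pH = pKa + log([A⁻]/[HA]) = 4.29 + log(0.05/0.1)

pH = 3.99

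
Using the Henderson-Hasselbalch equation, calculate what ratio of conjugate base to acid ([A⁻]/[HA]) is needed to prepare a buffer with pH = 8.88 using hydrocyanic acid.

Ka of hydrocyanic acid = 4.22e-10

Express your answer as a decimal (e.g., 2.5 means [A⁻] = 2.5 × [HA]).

pKa = -log(4.22e-10) = 9.3747. pH = pKa + log([A⁻]/[HA]), so log([A⁻]/[HA]) = pH − pKa = 8.88 − 9.3747 = -0.4947. [A⁻]/[HA] = 10^(-0.4947) = 0.320

[A⁻]/[HA] = 0.320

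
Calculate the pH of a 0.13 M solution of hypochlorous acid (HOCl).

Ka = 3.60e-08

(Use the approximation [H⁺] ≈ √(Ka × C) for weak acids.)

[H⁺] = √(Ka × C) = √(3.60e-08 × 0.13) = 6.8411e-05. pH = -log(6.8411e-05)

pH = 4.16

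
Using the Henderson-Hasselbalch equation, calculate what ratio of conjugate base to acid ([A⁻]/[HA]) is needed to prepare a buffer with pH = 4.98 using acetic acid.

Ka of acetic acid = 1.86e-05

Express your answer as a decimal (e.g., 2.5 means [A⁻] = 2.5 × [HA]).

pKa = -log(1.86e-05) = 4.7305. pH = pKa + log([A⁻]/[HA]), so log([A⁻]/[HA]) = pH − pKa = 4.98 − 4.7305 = 0.2495. [A⁻]/[HA] = 10^(0.2495) = 1.78

[A⁻]/[HA] = 1.78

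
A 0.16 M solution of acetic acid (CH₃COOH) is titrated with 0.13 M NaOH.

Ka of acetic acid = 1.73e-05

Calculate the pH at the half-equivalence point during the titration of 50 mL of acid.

At half-equivalence [HA] = [A⁻], so Henderson-Hasselbalch gives pH = pKa = -log(1.73e-05) = 4.76.

pH = pKa = 4.76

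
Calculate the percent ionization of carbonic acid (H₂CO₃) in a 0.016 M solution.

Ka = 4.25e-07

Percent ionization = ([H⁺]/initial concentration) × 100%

Using Ka equilibrium: x² + Ka×x - Ka×C = 0. Solving: [H⁺] = 8.2250e-05. Percent = (8.2250e-05/0.016) × 100

Percent ionization = 0.514%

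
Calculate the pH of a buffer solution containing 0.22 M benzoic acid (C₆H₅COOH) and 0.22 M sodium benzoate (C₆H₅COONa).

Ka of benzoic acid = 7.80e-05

pKa = -log(7.80e-05) = 4.11. pH = pKa + log([A⁻]/[HA]) = 4.11 + log(0.22/0.22)

pH = 4.11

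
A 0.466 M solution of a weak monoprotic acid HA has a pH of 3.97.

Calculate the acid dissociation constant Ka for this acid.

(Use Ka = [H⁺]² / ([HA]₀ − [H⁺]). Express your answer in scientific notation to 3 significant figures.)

[H⁺] = 10^(−pH) = 10^(−3.97) = 1.072e-04 M. For HA ⇌ H⁺ + A⁻, Ka = [H⁺][A⁻]/[HA] = [H⁺]² / ([HA]₀ − [H⁺]) = (1.072e-04)² / (0.466 − 1.072e-04) = 2.46e-08.

K_a = 2.46e-08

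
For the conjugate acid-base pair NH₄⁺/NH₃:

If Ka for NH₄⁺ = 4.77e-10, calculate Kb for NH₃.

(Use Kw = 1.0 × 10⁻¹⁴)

For a conjugate pair Ka × Kb = Kw, so Kb = Kw/Ka = 1.0 × 10⁻¹⁴ / 4.77e-10 = 2.10e-05.

K_b = 2.10e-05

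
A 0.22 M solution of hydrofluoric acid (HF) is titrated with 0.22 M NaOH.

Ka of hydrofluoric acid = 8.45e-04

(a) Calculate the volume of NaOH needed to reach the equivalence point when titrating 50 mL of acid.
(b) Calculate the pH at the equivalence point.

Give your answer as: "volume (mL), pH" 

moles acid = 0.22 × 50/1000 = 0.011 mol; V_base = moles/0.22 × 1000 = 50.0 mL. At equivalence only the conjugate base is present: [A⁻] = 0.011/0.100 = 1.1000e-01 M. Kb = Kw/Ka = 1.18e-11; [OH⁻] = √(Kb × [A⁻]) = 1.1410e-06; pOH = 5.94; pH = 14 - pOH = 8.06.

V = 50.0 mL, pH = 8.06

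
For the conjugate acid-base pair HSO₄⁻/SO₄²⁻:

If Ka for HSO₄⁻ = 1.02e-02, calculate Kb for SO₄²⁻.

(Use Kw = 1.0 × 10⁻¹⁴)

For a conjugate pair Ka × Kb = Kw, so Kb = Kw/Ka = 1.0 × 10⁻¹⁴ / 1.02e-02 = 9.80e-13.

K_b = 9.80e-13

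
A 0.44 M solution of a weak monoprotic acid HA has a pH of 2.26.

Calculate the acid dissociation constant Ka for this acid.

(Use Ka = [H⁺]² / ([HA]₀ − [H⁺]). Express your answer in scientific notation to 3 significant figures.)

[H⁺] = 10^(−pH) = 10^(−2.26) = 5.495e-03 M. For HA ⇌ H⁺ + A⁻, Ka = [H⁺][A⁻]/[HA] = [H⁺]² / ([HA]₀ − [H⁺]) = (5.495e-03)² / (0.44 − 5.495e-03) = 6.95e-05.

K_a = 6.95e-05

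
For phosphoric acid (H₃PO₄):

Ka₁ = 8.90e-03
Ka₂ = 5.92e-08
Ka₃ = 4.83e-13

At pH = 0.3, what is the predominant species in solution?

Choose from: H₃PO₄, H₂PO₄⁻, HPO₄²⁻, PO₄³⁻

pKa₁ = 2.05, pKa₂ = 7.23, pKa₃ = 12.32. For a polyprotic acid the predominant species crosses at each pKa: below pKa_n the protonated form dominates, above it the deprotonated form does. At pH = 0.3, the predominant species is H₃PO₄.

H₃PO₄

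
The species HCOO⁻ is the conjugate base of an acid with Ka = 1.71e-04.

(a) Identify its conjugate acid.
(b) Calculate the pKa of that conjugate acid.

(a) The conjugate acid is formed by adding one H⁺ to HCOO⁻, giving HCOOH. (b) pKa = -log(Ka) = -log(1.71e-04) = 3.77.

Conjugate acid: HCOOH; pK_a = 3.77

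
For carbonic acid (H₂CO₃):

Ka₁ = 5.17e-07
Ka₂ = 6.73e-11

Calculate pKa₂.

pKa₂ = -log(Ka₂) = -log(6.73e-11) = 10.17.

pK_{a2} = 10.17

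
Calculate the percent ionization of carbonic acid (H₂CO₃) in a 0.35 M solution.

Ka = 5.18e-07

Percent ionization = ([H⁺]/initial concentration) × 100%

Using Ka equilibrium: x² + Ka×x - Ka×C = 0. Solving: [H⁺] = 4.2553e-04. Percent = (4.2553e-04/0.35) × 100

Percent ionization = 0.122%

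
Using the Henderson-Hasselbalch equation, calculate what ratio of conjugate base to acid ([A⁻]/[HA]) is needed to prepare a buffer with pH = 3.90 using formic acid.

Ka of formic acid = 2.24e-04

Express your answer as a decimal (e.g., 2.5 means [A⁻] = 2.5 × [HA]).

pKa = -log(2.24e-04) = 3.6498. pH = pKa + log([A⁻]/[HA]), so log([A⁻]/[HA]) = pH − pKa = 3.90 − 3.6498 = 0.2502. [A⁻]/[HA] = 10^(0.2502) = 1.78

[A⁻]/[HA] = 1.78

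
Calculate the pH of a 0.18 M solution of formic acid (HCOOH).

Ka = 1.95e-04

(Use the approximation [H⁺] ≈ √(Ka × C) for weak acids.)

[H⁺] = √(Ka × C) = √(1.95e-04 × 0.18) = 5.9245e-03. pH = -log(5.9245e-03)

pH = 2.23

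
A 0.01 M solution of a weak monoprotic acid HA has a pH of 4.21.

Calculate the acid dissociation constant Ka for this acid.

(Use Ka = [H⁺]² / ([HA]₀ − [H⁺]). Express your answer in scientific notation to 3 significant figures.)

[H⁺] = 10^(−pH) = 10^(−4.21) = 6.166e-05 M. For HA ⇌ H⁺ + A⁻, Ka = [H⁺][A⁻]/[HA] = [H⁺]² / ([HA]₀ − [H⁺]) = (6.166e-05)² / (0.01 − 6.166e-05) = 3.83e-07.

K_a = 3.83e-07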